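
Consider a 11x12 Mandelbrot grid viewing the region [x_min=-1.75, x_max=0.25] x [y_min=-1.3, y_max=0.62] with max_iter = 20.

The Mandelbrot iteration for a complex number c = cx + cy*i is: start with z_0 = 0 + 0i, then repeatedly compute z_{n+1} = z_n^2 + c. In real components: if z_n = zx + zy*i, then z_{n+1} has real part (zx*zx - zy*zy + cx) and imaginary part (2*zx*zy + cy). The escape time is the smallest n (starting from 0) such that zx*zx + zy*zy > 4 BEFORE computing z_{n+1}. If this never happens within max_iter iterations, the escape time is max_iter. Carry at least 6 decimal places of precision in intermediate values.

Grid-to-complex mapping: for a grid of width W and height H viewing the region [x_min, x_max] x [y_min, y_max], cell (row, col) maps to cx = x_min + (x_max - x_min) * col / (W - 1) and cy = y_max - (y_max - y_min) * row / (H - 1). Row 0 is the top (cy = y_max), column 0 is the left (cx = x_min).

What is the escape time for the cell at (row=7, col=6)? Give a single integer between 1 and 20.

z_0 = 0 + 0i, c = -0.5500 + -0.6018i
Iter 1: z = -0.5500 + -0.6018i, |z|^2 = 0.6647
Iter 2: z = -0.6097 + 0.0602i, |z|^2 = 0.3753
Iter 3: z = -0.1819 + -0.6752i, |z|^2 = 0.4890
Iter 4: z = -0.9728 + -0.3562i, |z|^2 = 1.0732
Iter 5: z = 0.2695 + 0.0912i, |z|^2 = 0.0809
Iter 6: z = -0.4857 + -0.5527i, |z|^2 = 0.5413
Iter 7: z = -0.6196 + -0.0650i, |z|^2 = 0.3881
Iter 8: z = -0.1703 + -0.5213i, |z|^2 = 0.3008
Iter 9: z = -0.7928 + -0.4242i, |z|^2 = 0.8084
Iter 10: z = -0.1015 + 0.0708i, |z|^2 = 0.0153
Iter 11: z = -0.5447 + -0.6162i, |z|^2 = 0.6764
Iter 12: z = -0.6330 + 0.0695i, |z|^2 = 0.4055
Iter 13: z = -0.1542 + -0.6898i, |z|^2 = 0.4995
Iter 14: z = -1.0020 + -0.3891i, |z|^2 = 1.1554
Iter 15: z = 0.3026 + 0.1780i, |z|^2 = 0.1232
Iter 16: z = -0.4901 + -0.4941i, |z|^2 = 0.4844
Iter 17: z = -0.5539 + -0.1175i, |z|^2 = 0.3206
Iter 18: z = -0.2570 + -0.4717i, |z|^2 = 0.2885
Iter 19: z = -0.7065 + -0.3594i, |z|^2 = 0.6282

Answer: 20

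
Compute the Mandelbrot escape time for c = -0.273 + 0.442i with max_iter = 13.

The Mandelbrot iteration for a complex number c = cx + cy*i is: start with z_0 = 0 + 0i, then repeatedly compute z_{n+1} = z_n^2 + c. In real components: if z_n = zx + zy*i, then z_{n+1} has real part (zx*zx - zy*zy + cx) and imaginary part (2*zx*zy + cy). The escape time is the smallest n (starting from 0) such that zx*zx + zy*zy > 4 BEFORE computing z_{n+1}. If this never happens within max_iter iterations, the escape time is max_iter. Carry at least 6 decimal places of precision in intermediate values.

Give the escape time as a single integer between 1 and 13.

Answer: 13

Derivation:
z_0 = 0 + 0i, c = -0.2730 + 0.4420i
Iter 1: z = -0.2730 + 0.4420i, |z|^2 = 0.2699
Iter 2: z = -0.3938 + 0.2007i, |z|^2 = 0.1954
Iter 3: z = -0.1582 + 0.2839i, |z|^2 = 0.1056
Iter 4: z = -0.3286 + 0.3522i, |z|^2 = 0.2320
Iter 5: z = -0.2891 + 0.2105i, |z|^2 = 0.1279
Iter 6: z = -0.2338 + 0.3203i, |z|^2 = 0.1572
Iter 7: z = -0.3209 + 0.2922i, |z|^2 = 0.1884
Iter 8: z = -0.2554 + 0.2544i, |z|^2 = 0.1300
Iter 9: z = -0.2725 + 0.3120i, |z|^2 = 0.1716
Iter 10: z = -0.2961 + 0.2719i, |z|^2 = 0.1616
Iter 11: z = -0.2593 + 0.2809i, |z|^2 = 0.1462
Iter 12: z = -0.2847 + 0.2963i, |z|^2 = 0.1689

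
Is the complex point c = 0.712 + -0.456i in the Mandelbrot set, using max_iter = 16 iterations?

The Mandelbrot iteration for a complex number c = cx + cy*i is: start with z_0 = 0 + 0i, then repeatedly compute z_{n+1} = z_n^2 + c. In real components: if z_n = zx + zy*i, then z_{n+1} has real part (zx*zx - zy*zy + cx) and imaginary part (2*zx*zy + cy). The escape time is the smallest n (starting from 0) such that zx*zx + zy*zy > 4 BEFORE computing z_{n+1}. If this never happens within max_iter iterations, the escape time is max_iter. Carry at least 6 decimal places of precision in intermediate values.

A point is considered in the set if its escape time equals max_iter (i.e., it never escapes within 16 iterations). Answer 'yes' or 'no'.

z_0 = 0 + 0i, c = 0.7120 + -0.4560i
Iter 1: z = 0.7120 + -0.4560i, |z|^2 = 0.7149
Iter 2: z = 1.0110 + -1.1053i, |z|^2 = 2.2439
Iter 3: z = 0.5124 + -2.6910i, |z|^2 = 7.5041
Escaped at iteration 3

Answer: no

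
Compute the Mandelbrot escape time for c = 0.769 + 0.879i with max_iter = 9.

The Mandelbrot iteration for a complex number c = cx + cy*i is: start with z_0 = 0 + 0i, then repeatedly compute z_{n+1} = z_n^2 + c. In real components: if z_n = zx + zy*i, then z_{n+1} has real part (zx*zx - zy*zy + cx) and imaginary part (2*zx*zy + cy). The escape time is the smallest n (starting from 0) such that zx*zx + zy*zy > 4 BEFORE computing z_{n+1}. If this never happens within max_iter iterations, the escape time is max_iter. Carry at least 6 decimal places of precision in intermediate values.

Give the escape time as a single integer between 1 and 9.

Answer: 2

Derivation:
z_0 = 0 + 0i, c = 0.7690 + 0.8790i
Iter 1: z = 0.7690 + 0.8790i, |z|^2 = 1.3640
Iter 2: z = 0.5877 + 2.2309i, |z|^2 = 5.3223
Escaped at iteration 2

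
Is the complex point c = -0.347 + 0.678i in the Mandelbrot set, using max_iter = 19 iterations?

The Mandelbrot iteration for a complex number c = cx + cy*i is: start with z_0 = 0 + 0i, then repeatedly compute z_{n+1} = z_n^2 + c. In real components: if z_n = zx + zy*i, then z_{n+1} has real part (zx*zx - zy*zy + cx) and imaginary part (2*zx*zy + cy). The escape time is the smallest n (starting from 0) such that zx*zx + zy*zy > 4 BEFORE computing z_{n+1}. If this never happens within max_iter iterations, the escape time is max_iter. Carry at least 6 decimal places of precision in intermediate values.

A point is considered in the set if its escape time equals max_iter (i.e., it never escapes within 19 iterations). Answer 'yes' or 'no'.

z_0 = 0 + 0i, c = -0.3470 + 0.6780i
Iter 1: z = -0.3470 + 0.6780i, |z|^2 = 0.5801
Iter 2: z = -0.6863 + 0.2075i, |z|^2 = 0.5140
Iter 3: z = 0.0809 + 0.3932i, |z|^2 = 0.1612
Iter 4: z = -0.4951 + 0.7417i, |z|^2 = 0.7952
Iter 5: z = -0.6519 + -0.0564i, |z|^2 = 0.4282
Iter 6: z = 0.0748 + 0.7515i, |z|^2 = 0.5703
Iter 7: z = -0.9061 + 0.7905i, |z|^2 = 1.4459
Iter 8: z = -0.1508 + -0.7546i, |z|^2 = 0.5921
Iter 9: z = -0.8936 + 0.9055i, |z|^2 = 1.6186
Iter 10: z = -0.3684 + -0.9405i, |z|^2 = 1.0202
Iter 11: z = -1.0958 + 1.3710i, |z|^2 = 3.0802
Iter 12: z = -1.0258 + -2.3265i, |z|^2 = 6.4649
Escaped at iteration 12

Answer: no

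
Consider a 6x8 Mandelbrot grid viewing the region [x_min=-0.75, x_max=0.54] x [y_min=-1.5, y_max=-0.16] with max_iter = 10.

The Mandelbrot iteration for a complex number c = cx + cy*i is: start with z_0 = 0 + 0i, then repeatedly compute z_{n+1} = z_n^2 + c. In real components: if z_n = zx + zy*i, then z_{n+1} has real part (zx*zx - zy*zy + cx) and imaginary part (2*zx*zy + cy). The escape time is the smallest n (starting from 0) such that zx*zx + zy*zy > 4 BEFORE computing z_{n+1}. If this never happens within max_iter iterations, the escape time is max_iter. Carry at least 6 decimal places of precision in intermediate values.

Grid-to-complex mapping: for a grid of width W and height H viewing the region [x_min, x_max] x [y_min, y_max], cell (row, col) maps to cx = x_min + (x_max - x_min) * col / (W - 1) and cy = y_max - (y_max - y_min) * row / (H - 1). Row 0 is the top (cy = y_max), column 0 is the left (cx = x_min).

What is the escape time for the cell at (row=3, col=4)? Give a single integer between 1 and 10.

Answer: 6

Derivation:
z_0 = 0 + 0i, c = 0.2820 + -0.7343i
Iter 1: z = 0.2820 + -0.7343i, |z|^2 = 0.6187
Iter 2: z = -0.1777 + -1.1484i, |z|^2 = 1.3504
Iter 3: z = -1.0053 + -0.3262i, |z|^2 = 1.1171
Iter 4: z = 1.1862 + -0.0783i, |z|^2 = 1.4133
Iter 5: z = 1.6830 + -0.9201i, |z|^2 = 3.6790
Iter 6: z = 2.2679 + -3.8313i, |z|^2 = 19.8222
Escaped at iteration 6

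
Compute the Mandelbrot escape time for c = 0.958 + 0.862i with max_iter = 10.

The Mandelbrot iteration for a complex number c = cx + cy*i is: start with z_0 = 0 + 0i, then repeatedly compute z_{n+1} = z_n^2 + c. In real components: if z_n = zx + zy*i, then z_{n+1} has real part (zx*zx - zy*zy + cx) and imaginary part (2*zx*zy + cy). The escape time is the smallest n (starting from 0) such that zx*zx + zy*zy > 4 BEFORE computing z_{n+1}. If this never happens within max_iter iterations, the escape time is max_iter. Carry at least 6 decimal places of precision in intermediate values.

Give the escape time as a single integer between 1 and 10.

Answer: 2

Derivation:
z_0 = 0 + 0i, c = 0.9580 + 0.8620i
Iter 1: z = 0.9580 + 0.8620i, |z|^2 = 1.6608
Iter 2: z = 1.1327 + 2.5136i, |z|^2 = 7.6012
Escaped at iteration 2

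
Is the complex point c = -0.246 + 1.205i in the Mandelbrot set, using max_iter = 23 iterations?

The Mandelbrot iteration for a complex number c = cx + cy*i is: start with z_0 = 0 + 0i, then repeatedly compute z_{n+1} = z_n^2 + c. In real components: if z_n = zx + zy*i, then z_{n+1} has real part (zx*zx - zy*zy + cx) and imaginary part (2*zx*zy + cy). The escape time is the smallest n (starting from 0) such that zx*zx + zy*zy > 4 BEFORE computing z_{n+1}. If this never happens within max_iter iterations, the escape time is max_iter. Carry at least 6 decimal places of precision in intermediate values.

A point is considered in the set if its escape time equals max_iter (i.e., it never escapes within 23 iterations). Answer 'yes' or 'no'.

Answer: no

Derivation:
z_0 = 0 + 0i, c = -0.2460 + 1.2050i
Iter 1: z = -0.2460 + 1.2050i, |z|^2 = 1.5125
Iter 2: z = -1.6375 + 0.6121i, |z|^2 = 3.0562
Iter 3: z = 2.0607 + -0.7998i, |z|^2 = 4.8862
Escaped at iteration 3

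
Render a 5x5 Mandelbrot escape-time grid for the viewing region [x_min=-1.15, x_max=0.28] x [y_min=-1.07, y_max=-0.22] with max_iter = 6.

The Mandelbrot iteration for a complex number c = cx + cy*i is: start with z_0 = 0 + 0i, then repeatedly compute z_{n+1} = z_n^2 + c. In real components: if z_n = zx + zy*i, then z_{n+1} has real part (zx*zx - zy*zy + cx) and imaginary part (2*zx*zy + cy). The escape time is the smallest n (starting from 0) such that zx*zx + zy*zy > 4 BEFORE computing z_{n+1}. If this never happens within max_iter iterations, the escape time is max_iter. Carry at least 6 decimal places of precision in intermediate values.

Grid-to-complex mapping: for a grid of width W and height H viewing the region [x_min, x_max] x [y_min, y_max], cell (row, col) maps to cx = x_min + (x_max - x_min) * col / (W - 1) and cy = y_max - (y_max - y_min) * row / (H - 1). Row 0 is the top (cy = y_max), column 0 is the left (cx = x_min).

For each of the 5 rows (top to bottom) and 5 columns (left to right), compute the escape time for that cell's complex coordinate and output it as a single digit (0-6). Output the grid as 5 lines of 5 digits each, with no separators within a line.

Answer: 66666
66666
35666
34564
33463

Derivation:
(row=0, col=0): c = -1.1500 + -0.2200i → escape time 6
(row=0, col=1): c = -0.7925 + -0.2200i → escape time 6
(row=0, col=2): c = -0.4350 + -0.2200i → escape time 6
(row=0, col=3): c = -0.0775 + -0.2200i → escape time 6
(row=0, col=4): c = 0.2800 + -0.2200i → escape time 6
(row=1, col=0): c = -1.1500 + -0.4325i → escape time 6
(row=1, col=1): c = -0.7925 + -0.4325i → escape time 6
(row=1, col=2): c = -0.4350 + -0.4325i → escape time 6
(row=1, col=3): c = -0.0775 + -0.4325i → escape time 6
(row=1, col=4): c = 0.2800 + -0.4325i → escape time 6
(row=2, col=0): c = -1.1500 + -0.6450i → escape time 3
(row=2, col=1): c = -0.7925 + -0.6450i → escape time 5
(row=2, col=2): c = -0.4350 + -0.6450i → escape time 6
(row=2, col=3): c = -0.0775 + -0.6450i → escape time 6
(row=2, col=4): c = 0.2800 + -0.6450i → escape time 6
(row=3, col=0): c = -1.1500 + -0.8575i → escape time 3
(row=3, col=1): c = -0.7925 + -0.8575i → escape time 4
(row=3, col=2): c = -0.4350 + -0.8575i → escape time 5
(row=3, col=3): c = -0.0775 + -0.8575i → escape time 6
(row=3, col=4): c = 0.2800 + -0.8575i → escape time 4
(row=4, col=0): c = -1.1500 + -1.0700i → escape time 3
(row=4, col=1): c = -0.7925 + -1.0700i → escape time 3
(row=4, col=2): c = -0.4350 + -1.0700i → escape time 4
(row=4, col=3): c = -0.0775 + -1.0700i → escape time 6
(row=4, col=4): c = 0.2800 + -1.0700i → escape time 3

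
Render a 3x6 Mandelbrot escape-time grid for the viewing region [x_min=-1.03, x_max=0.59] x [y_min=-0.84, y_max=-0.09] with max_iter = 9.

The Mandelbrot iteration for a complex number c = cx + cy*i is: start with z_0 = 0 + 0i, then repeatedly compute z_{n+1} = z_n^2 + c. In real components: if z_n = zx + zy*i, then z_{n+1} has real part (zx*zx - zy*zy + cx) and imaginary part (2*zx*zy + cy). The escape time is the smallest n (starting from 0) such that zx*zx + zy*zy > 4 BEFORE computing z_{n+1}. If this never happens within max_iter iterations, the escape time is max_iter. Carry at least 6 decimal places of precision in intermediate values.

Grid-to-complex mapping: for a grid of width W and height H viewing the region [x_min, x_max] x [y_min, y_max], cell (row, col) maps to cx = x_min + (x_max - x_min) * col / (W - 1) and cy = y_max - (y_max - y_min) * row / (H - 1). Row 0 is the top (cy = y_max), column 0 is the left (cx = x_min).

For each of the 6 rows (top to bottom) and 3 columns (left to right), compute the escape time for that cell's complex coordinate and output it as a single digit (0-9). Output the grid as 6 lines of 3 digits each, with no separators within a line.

(row=0, col=0): c = -1.0300 + -0.0900i → escape time 9
(row=0, col=1): c = -0.2200 + -0.0900i → escape time 9
(row=0, col=2): c = 0.5900 + -0.0900i → escape time 4
(row=1, col=0): c = -1.0300 + -0.2400i → escape time 9
(row=1, col=1): c = -0.2200 + -0.2400i → escape time 9
(row=1, col=2): c = 0.5900 + -0.2400i → escape time 4
(row=2, col=0): c = -1.0300 + -0.3900i → escape time 9
(row=2, col=1): c = -0.2200 + -0.3900i → escape time 9
(row=2, col=2): c = 0.5900 + -0.3900i → escape time 4
(row=3, col=0): c = -1.0300 + -0.5400i → escape time 5
(row=3, col=1): c = -0.2200 + -0.5400i → escape time 9
(row=3, col=2): c = 0.5900 + -0.5400i → escape time 3
(row=4, col=0): c = -1.0300 + -0.6900i → escape time 4
(row=4, col=1): c = -0.2200 + -0.6900i → escape time 9
(row=4, col=2): c = 0.5900 + -0.6900i → escape time 3
(row=5, col=0): c = -1.0300 + -0.8400i → escape time 3
(row=5, col=1): c = -0.2200 + -0.8400i → escape time 9
(row=5, col=2): c = 0.5900 + -0.8400i → escape time 3

Answer: 994
994
994
593
493
393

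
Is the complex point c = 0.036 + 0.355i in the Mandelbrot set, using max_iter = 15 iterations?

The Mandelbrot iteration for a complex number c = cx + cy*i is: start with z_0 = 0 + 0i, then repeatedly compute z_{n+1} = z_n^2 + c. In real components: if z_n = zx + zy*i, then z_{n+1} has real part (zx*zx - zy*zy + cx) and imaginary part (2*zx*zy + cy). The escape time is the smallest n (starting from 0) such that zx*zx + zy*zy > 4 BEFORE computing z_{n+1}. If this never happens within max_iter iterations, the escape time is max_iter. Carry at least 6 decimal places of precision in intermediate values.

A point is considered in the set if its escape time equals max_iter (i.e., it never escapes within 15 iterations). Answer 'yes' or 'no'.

z_0 = 0 + 0i, c = 0.0360 + 0.3550i
Iter 1: z = 0.0360 + 0.3550i, |z|^2 = 0.1273
Iter 2: z = -0.0887 + 0.3806i, |z|^2 = 0.1527
Iter 3: z = -0.1010 + 0.2875i, |z|^2 = 0.0928
Iter 4: z = -0.0364 + 0.2970i, |z|^2 = 0.0895
Iter 5: z = -0.0509 + 0.3334i, |z|^2 = 0.1137
Iter 6: z = -0.0725 + 0.3211i, |z|^2 = 0.1084
Iter 7: z = -0.0618 + 0.3084i, |z|^2 = 0.0989
Iter 8: z = -0.0553 + 0.3169i, |z|^2 = 0.1035
Iter 9: z = -0.0613 + 0.3200i, |z|^2 = 0.1061
Iter 10: z = -0.0626 + 0.3157i, |z|^2 = 0.1036
Iter 11: z = -0.0598 + 0.3155i, |z|^2 = 0.1031
Iter 12: z = -0.0599 + 0.3173i, |z|^2 = 0.1043
Iter 13: z = -0.0611 + 0.3170i, |z|^2 = 0.1042
Iter 14: z = -0.0607 + 0.3163i, |z|^2 = 0.1037
Did not escape in 15 iterations → in set

Answer: yes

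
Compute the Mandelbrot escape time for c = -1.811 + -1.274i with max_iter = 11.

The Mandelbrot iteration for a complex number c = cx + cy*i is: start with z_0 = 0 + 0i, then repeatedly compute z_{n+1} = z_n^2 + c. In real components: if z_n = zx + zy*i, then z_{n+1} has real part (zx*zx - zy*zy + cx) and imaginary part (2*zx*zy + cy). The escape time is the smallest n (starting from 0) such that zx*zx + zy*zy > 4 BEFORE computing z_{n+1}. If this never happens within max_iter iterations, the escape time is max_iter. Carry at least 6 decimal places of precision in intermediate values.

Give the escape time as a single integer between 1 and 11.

Answer: 1

Derivation:
z_0 = 0 + 0i, c = -1.8110 + -1.2740i
Iter 1: z = -1.8110 + -1.2740i, |z|^2 = 4.9028
Escaped at iteration 1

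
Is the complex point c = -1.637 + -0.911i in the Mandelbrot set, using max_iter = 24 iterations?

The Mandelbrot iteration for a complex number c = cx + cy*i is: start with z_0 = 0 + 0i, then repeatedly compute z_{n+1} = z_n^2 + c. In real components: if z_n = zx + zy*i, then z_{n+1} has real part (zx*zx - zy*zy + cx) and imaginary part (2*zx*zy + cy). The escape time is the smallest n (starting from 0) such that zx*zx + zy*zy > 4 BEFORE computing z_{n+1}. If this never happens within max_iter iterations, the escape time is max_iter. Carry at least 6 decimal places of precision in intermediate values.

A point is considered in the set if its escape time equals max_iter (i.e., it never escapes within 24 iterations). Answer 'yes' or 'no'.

z_0 = 0 + 0i, c = -1.6370 + -0.9110i
Iter 1: z = -1.6370 + -0.9110i, |z|^2 = 3.5097
Iter 2: z = 0.2128 + 2.0716i, |z|^2 = 4.3369
Escaped at iteration 2

Answer: no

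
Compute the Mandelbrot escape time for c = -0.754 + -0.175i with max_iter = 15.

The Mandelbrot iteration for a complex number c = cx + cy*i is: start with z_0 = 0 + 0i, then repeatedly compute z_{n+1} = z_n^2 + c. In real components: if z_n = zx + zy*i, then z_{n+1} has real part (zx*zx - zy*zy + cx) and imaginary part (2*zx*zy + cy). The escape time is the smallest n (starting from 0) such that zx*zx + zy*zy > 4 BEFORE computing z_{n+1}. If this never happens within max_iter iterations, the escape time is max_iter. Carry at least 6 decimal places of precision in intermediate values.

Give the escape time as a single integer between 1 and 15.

Answer: 15

Derivation:
z_0 = 0 + 0i, c = -0.7540 + -0.1750i
Iter 1: z = -0.7540 + -0.1750i, |z|^2 = 0.5991
Iter 2: z = -0.2161 + 0.0889i, |z|^2 = 0.0546
Iter 3: z = -0.7152 + -0.2134i, |z|^2 = 0.5571
Iter 4: z = -0.2880 + 0.1303i, |z|^2 = 0.0999
Iter 5: z = -0.6880 + -0.2501i, |z|^2 = 0.5359
Iter 6: z = -0.3432 + 0.1691i, |z|^2 = 0.1464
Iter 7: z = -0.6648 + -0.2910i, |z|^2 = 0.5267
Iter 8: z = -0.3967 + 0.2120i, |z|^2 = 0.2023
Iter 9: z = -0.6415 + -0.3432i, |z|^2 = 0.5294
Iter 10: z = -0.4602 + 0.2654i, |z|^2 = 0.2822
Iter 11: z = -0.6126 + -0.4192i, |z|^2 = 0.5511
Iter 12: z = -0.5544 + 0.3387i, |z|^2 = 0.4221
Iter 13: z = -0.5613 + -0.5505i, |z|^2 = 0.6181
Iter 14: z = -0.7421 + 0.4430i, |z|^2 = 0.7469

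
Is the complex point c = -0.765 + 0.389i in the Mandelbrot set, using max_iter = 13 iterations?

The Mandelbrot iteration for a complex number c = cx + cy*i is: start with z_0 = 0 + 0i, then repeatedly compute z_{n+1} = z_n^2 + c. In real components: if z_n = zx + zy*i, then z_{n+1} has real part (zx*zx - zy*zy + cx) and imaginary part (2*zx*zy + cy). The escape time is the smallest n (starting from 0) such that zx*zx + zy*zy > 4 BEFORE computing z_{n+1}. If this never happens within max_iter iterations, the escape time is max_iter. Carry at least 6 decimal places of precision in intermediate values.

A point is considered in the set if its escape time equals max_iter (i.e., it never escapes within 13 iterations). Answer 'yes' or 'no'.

z_0 = 0 + 0i, c = -0.7650 + 0.3890i
Iter 1: z = -0.7650 + 0.3890i, |z|^2 = 0.7365
Iter 2: z = -0.3311 + -0.2062i, |z|^2 = 0.1521
Iter 3: z = -0.6979 + 0.5255i, |z|^2 = 0.7632
Iter 4: z = -0.5541 + -0.3445i, |z|^2 = 0.4258
Iter 5: z = -0.5766 + 0.7708i, |z|^2 = 0.9266
Iter 6: z = -1.0267 + -0.4999i, |z|^2 = 1.3039
Iter 7: z = 0.0391 + 1.4155i, |z|^2 = 2.0052
Iter 8: z = -2.7671 + 0.4997i, |z|^2 = 7.9066
Escaped at iteration 8

Answer: no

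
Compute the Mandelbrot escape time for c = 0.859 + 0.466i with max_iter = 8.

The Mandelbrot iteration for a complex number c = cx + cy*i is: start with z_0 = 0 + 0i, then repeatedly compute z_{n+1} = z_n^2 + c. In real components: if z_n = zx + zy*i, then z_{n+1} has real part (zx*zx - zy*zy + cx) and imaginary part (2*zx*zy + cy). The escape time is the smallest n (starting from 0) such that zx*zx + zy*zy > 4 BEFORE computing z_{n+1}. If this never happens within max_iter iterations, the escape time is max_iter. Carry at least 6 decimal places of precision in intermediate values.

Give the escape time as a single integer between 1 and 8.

z_0 = 0 + 0i, c = 0.8590 + 0.4660i
Iter 1: z = 0.8590 + 0.4660i, |z|^2 = 0.9550
Iter 2: z = 1.3797 + 1.2666i, |z|^2 = 3.5079
Iter 3: z = 1.1584 + 3.9611i, |z|^2 = 17.0321
Escaped at iteration 3

Answer: 3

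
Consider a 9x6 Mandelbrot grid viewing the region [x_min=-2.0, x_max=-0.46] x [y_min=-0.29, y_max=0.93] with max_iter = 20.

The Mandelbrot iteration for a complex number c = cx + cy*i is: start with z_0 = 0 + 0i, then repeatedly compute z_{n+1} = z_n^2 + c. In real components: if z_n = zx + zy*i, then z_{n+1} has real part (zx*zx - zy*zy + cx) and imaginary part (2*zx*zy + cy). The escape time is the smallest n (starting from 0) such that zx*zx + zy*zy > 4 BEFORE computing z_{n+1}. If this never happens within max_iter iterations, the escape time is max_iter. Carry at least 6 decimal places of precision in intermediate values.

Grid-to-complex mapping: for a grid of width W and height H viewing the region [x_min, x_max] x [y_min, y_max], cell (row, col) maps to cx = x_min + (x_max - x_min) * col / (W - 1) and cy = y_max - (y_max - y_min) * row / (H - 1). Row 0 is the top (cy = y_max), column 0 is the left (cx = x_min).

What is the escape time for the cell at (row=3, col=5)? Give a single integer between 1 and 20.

Answer: 20

Derivation:
z_0 = 0 + 0i, c = -1.0375 + 0.1980i
Iter 1: z = -1.0375 + 0.1980i, |z|^2 = 1.1156
Iter 2: z = -0.0003 + -0.2129i, |z|^2 = 0.0453
Iter 3: z = -1.0828 + 0.1981i, |z|^2 = 1.2117
Iter 4: z = 0.0957 + -0.2311i, |z|^2 = 0.0626
Iter 5: z = -1.0817 + 0.1538i, |z|^2 = 1.1938
Iter 6: z = 0.1090 + -0.1347i, |z|^2 = 0.0300
Iter 7: z = -1.0438 + 0.1686i, |z|^2 = 1.1179
Iter 8: z = 0.0235 + -0.1540i, |z|^2 = 0.0243
Iter 9: z = -1.0607 + 0.1908i, |z|^2 = 1.1614
Iter 10: z = 0.0511 + -0.2067i, |z|^2 = 0.0453
Iter 11: z = -1.0776 + 0.1769i, |z|^2 = 1.1925
Iter 12: z = 0.0924 + -0.1832i, |z|^2 = 0.0421
Iter 13: z = -1.0625 + 0.1641i, |z|^2 = 1.1559
Iter 14: z = 0.0645 + -0.1508i, |z|^2 = 0.0269
Iter 15: z = -1.0561 + 0.1786i, |z|^2 = 1.1472
Iter 16: z = 0.0459 + -0.1791i, |z|^2 = 0.0342
Iter 17: z = -1.0675 + 0.1815i, |z|^2 = 1.1725
Iter 18: z = 0.0691 + -0.1896i, |z|^2 = 0.0407
Iter 19: z = -1.0687 + 0.1718i, |z|^2 = 1.1716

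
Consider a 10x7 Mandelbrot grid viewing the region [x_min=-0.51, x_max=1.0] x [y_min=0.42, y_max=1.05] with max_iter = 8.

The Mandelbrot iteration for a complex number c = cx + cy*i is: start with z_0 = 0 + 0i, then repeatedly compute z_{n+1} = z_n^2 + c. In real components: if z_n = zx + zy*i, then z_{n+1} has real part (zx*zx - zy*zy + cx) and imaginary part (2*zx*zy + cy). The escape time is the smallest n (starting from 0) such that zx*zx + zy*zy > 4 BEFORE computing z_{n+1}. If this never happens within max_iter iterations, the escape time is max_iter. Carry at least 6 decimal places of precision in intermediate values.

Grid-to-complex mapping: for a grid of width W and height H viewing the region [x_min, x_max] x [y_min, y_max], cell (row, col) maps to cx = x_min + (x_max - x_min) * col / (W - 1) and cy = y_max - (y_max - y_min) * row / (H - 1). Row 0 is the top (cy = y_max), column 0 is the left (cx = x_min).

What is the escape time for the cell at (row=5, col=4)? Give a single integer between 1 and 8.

z_0 = 0 + 0i, c = 0.1611 + 0.5250i
Iter 1: z = 0.1611 + 0.5250i, |z|^2 = 0.3016
Iter 2: z = -0.0886 + 0.6942i, |z|^2 = 0.4897
Iter 3: z = -0.3129 + 0.4021i, |z|^2 = 0.2596
Iter 4: z = 0.0974 + 0.2734i, |z|^2 = 0.0842
Iter 5: z = 0.0959 + 0.5782i, |z|^2 = 0.3436
Iter 6: z = -0.1641 + 0.6359i, |z|^2 = 0.4312
Iter 7: z = -0.2163 + 0.3164i, |z|^2 = 0.1469

Answer: 8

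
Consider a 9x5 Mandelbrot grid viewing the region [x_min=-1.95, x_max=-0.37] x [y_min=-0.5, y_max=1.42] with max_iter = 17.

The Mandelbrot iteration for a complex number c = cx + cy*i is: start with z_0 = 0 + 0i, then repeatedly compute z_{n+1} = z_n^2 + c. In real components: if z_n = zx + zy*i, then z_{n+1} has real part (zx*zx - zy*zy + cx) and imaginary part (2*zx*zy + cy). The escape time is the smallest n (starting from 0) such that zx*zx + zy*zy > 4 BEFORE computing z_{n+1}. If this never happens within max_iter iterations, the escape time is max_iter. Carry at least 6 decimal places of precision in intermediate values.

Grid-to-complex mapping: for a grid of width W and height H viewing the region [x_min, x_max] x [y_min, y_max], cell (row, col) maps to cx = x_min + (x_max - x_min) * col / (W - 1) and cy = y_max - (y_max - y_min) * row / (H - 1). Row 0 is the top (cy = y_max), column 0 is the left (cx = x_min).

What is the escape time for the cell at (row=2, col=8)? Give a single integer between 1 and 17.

z_0 = 0 + 0i, c = -0.3700 + 0.4600i
Iter 1: z = -0.3700 + 0.4600i, |z|^2 = 0.3485
Iter 2: z = -0.4447 + 0.1196i, |z|^2 = 0.2121
Iter 3: z = -0.1865 + 0.3536i, |z|^2 = 0.1599
Iter 4: z = -0.4603 + 0.3281i, |z|^2 = 0.3195
Iter 5: z = -0.2658 + 0.1580i, |z|^2 = 0.0956
Iter 6: z = -0.3243 + 0.3760i, |z|^2 = 0.2466
Iter 7: z = -0.4062 + 0.2161i, |z|^2 = 0.2117
Iter 8: z = -0.2517 + 0.2844i, |z|^2 = 0.1443
Iter 9: z = -0.3875 + 0.3168i, |z|^2 = 0.2506
Iter 10: z = -0.3202 + 0.2144i, |z|^2 = 0.1485
Iter 11: z = -0.3135 + 0.3227i, |z|^2 = 0.2024
Iter 12: z = -0.3759 + 0.2577i, |z|^2 = 0.2077
Iter 13: z = -0.2951 + 0.2663i, |z|^2 = 0.1580
Iter 14: z = -0.3538 + 0.3028i, |z|^2 = 0.2169
Iter 15: z = -0.3365 + 0.2457i, |z|^2 = 0.1736
Iter 16: z = -0.3171 + 0.2946i, |z|^2 = 0.1874

Answer: 17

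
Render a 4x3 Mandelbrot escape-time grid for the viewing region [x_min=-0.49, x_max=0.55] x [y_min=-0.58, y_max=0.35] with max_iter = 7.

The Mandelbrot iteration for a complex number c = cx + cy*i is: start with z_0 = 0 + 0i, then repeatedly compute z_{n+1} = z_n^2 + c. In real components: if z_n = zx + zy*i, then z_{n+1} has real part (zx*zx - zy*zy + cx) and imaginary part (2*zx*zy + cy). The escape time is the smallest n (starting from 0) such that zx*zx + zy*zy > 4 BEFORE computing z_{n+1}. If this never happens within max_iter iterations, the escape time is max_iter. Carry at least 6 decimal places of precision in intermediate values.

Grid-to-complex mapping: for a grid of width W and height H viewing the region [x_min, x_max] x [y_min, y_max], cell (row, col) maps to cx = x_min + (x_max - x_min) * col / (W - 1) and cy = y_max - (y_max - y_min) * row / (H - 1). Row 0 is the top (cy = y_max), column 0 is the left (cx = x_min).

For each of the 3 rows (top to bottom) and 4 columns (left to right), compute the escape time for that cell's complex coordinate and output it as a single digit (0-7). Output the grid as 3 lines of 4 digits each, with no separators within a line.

Answer: 7774
7774
7774

Derivation:
(row=0, col=0): c = -0.4900 + 0.3500i → escape time 7
(row=0, col=1): c = -0.1433 + 0.3500i → escape time 7
(row=0, col=2): c = 0.2033 + 0.3500i → escape time 7
(row=0, col=3): c = 0.5500 + 0.3500i → escape time 4
(row=1, col=0): c = -0.4900 + -0.1150i → escape time 7
(row=1, col=1): c = -0.1433 + -0.1150i → escape time 7
(row=1, col=2): c = 0.2033 + -0.1150i → escape time 7
(row=1, col=3): c = 0.5500 + -0.1150i → escape time 4
(row=2, col=0): c = -0.4900 + -0.5800i → escape time 7
(row=2, col=1): c = -0.1433 + -0.5800i → escape time 7
(row=2, col=2): c = 0.2033 + -0.5800i → escape time 7
(row=2, col=3): c = 0.5500 + -0.5800i → escape time 4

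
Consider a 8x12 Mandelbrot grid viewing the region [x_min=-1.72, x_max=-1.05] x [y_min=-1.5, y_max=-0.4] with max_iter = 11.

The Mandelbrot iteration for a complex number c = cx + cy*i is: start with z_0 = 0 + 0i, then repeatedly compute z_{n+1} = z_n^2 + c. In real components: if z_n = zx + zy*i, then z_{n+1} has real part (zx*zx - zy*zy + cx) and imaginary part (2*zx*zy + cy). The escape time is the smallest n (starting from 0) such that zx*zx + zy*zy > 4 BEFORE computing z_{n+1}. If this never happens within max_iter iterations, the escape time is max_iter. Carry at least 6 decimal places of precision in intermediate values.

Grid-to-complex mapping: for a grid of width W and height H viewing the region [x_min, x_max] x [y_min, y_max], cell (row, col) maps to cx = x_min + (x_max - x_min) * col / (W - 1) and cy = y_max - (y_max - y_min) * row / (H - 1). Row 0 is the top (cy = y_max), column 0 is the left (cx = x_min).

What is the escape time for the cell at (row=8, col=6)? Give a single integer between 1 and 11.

Answer: 2

Derivation:
z_0 = 0 + 0i, c = -1.1457 + -1.2000i
Iter 1: z = -1.1457 + -1.2000i, |z|^2 = 2.7527
Iter 2: z = -1.2731 + 1.5497i, |z|^2 = 4.0223
Escaped at iteration 2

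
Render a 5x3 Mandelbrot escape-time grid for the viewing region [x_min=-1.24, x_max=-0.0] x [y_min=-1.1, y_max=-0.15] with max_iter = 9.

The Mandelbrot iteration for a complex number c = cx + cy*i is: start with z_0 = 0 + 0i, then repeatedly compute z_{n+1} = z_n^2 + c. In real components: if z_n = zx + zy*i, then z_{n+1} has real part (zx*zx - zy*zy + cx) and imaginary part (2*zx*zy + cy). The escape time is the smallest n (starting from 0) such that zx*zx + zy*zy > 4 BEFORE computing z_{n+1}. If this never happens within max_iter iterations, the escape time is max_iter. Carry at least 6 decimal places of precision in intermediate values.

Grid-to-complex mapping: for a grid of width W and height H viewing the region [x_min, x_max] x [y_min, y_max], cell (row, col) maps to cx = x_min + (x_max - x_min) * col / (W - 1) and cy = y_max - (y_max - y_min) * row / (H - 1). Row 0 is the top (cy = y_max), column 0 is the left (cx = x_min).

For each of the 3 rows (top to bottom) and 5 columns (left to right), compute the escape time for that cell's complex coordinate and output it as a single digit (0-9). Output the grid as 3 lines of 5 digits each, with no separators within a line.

Answer: 99999
35999
33344

Derivation:
(row=0, col=0): c = -1.2400 + -0.1500i → escape time 9
(row=0, col=1): c = -0.9300 + -0.1500i → escape time 9
(row=0, col=2): c = -0.6200 + -0.1500i → escape time 9
(row=0, col=3): c = -0.3100 + -0.1500i → escape time 9
(row=0, col=4): c = 0.0000 + -0.1500i → escape time 9
(row=1, col=0): c = -1.2400 + -0.6250i → escape time 3
(row=1, col=1): c = -0.9300 + -0.6250i → escape time 5
(row=1, col=2): c = -0.6200 + -0.6250i → escape time 9
(row=1, col=3): c = -0.3100 + -0.6250i → escape time 9
(row=1, col=4): c = 0.0000 + -0.6250i → escape time 9
(row=2, col=0): c = -1.2400 + -1.1000i → escape time 3
(row=2, col=1): c = -0.9300 + -1.1000i → escape time 3
(row=2, col=2): c = -0.6200 + -1.1000i → escape time 3
(row=2, col=3): c = -0.3100 + -1.1000i → escape time 4
(row=2, col=4): c = 0.0000 + -1.1000i → escape time 4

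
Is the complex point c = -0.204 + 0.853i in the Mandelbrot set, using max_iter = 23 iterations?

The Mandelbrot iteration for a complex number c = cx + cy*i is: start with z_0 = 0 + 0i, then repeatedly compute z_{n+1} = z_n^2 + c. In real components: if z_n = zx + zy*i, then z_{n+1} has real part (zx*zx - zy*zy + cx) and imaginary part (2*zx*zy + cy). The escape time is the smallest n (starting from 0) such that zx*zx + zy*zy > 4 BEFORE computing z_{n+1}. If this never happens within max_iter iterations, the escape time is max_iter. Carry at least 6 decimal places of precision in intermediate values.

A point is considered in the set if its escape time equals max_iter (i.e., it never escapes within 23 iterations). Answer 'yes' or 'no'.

z_0 = 0 + 0i, c = -0.2040 + 0.8530i
Iter 1: z = -0.2040 + 0.8530i, |z|^2 = 0.7692
Iter 2: z = -0.8900 + 0.5050i, |z|^2 = 1.0471
Iter 3: z = 0.3331 + -0.0459i, |z|^2 = 0.1130
Iter 4: z = -0.0952 + 0.8225i, |z|^2 = 0.6855
Iter 5: z = -0.8714 + 0.6965i, |z|^2 = 1.2444
Iter 6: z = 0.0702 + -0.3608i, |z|^2 = 0.1351
Iter 7: z = -0.3292 + 0.8023i, |z|^2 = 0.7521
Iter 8: z = -0.7393 + 0.3247i, |z|^2 = 0.6520
Iter 9: z = 0.2372 + 0.3729i, |z|^2 = 0.1953
Iter 10: z = -0.2868 + 1.0299i, |z|^2 = 1.1430
Iter 11: z = -1.1825 + 0.2623i, |z|^2 = 1.4670
Iter 12: z = 1.1254 + 0.2328i, |z|^2 = 1.3207
Iter 13: z = 1.0084 + 1.3770i, |z|^2 = 2.9128
Iter 14: z = -1.0832 + 3.6299i, |z|^2 = 14.3497
Escaped at iteration 14

Answer: no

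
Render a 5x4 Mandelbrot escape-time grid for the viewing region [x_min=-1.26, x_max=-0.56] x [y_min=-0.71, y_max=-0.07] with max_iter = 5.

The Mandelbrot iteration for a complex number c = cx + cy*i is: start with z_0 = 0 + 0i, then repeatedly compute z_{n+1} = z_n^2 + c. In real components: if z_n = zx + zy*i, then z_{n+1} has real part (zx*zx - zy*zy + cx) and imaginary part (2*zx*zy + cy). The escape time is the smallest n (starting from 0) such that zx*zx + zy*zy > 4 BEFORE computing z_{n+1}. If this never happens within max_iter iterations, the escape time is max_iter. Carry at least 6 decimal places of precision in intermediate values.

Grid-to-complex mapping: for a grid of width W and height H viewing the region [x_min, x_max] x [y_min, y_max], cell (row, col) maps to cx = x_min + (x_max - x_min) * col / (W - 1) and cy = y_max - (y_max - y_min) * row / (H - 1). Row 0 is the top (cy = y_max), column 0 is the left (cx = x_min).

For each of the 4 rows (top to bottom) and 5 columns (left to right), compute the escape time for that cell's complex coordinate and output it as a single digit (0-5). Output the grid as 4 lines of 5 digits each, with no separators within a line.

Answer: 55555
55555
45555
33455

Derivation:
(row=0, col=0): c = -1.2600 + -0.0700i → escape time 5
(row=0, col=1): c = -1.0850 + -0.0700i → escape time 5
(row=0, col=2): c = -0.9100 + -0.0700i → escape time 5
(row=0, col=3): c = -0.7350 + -0.0700i → escape time 5
(row=0, col=4): c = -0.5600 + -0.0700i → escape time 5
(row=1, col=0): c = -1.2600 + -0.2833i → escape time 5
(row=1, col=1): c = -1.0850 + -0.2833i → escape time 5
(row=1, col=2): c = -0.9100 + -0.2833i → escape time 5
(row=1, col=3): c = -0.7350 + -0.2833i → escape time 5
(row=1, col=4): c = -0.5600 + -0.2833i → escape time 5
(row=2, col=0): c = -1.2600 + -0.4967i → escape time 4
(row=2, col=1): c = -1.0850 + -0.4967i → escape time 5
(row=2, col=2): c = -0.9100 + -0.4967i → escape time 5
(row=2, col=3): c = -0.7350 + -0.4967i → escape time 5
(row=2, col=4): c = -0.5600 + -0.4967i → escape time 5
(row=3, col=0): c = -1.2600 + -0.7100i → escape time 3
(row=3, col=1): c = -1.0850 + -0.7100i → escape time 3
(row=3, col=2): c = -0.9100 + -0.7100i → escape time 4
(row=3, col=3): c = -0.7350 + -0.7100i → escape time 5
(row=3, col=4): c = -0.5600 + -0.7100i → escape time 5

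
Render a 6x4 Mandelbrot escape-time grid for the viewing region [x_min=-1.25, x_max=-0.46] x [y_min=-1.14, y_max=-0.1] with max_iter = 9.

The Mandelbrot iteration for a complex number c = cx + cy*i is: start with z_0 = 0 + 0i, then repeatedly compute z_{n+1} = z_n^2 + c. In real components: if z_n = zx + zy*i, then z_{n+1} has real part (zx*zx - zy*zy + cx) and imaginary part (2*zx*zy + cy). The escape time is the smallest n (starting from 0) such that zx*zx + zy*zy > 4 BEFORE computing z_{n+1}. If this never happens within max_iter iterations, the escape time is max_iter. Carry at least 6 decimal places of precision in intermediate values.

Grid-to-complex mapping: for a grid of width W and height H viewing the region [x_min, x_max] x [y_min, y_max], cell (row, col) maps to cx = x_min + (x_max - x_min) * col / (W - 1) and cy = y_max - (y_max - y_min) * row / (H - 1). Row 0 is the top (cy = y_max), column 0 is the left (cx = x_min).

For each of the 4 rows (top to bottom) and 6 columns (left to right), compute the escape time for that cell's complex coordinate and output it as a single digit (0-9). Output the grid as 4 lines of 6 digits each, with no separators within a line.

Answer: 999999
656799
334446
333333

Derivation:
(row=0, col=0): c = -1.2500 + -0.1000i → escape time 9
(row=0, col=1): c = -1.0920 + -0.1000i → escape time 9
(row=0, col=2): c = -0.9340 + -0.1000i → escape time 9
(row=0, col=3): c = -0.7760 + -0.1000i → escape time 9
(row=0, col=4): c = -0.6180 + -0.1000i → escape time 9
(row=0, col=5): c = -0.4600 + -0.1000i → escape time 9
(row=1, col=0): c = -1.2500 + -0.4467i → escape time 6
(row=1, col=1): c = -1.0920 + -0.4467i → escape time 5
(row=1, col=2): c = -0.9340 + -0.4467i → escape time 6
(row=1, col=3): c = -0.7760 + -0.4467i → escape time 7
(row=1, col=4): c = -0.6180 + -0.4467i → escape time 9
(row=1, col=5): c = -0.4600 + -0.4467i → escape time 9
(row=2, col=0): c = -1.2500 + -0.7933i → escape time 3
(row=2, col=1): c = -1.0920 + -0.7933i → escape time 3
(row=2, col=2): c = -0.9340 + -0.7933i → escape time 4
(row=2, col=3): c = -0.7760 + -0.7933i → escape time 4
(row=2, col=4): c = -0.6180 + -0.7933i → escape time 4
(row=2, col=5): c = -0.4600 + -0.7933i → escape time 6
(row=3, col=0): c = -1.2500 + -1.1400i → escape time 3
(row=3, col=1): c = -1.0920 + -1.1400i → escape time 3
(row=3, col=2): c = -0.9340 + -1.1400i → escape time 3
(row=3, col=3): c = -0.7760 + -1.1400i → escape time 3
(row=3, col=4): c = -0.6180 + -1.1400i → escape time 3
(row=3, col=5): c = -0.4600 + -1.1400i → escape time 3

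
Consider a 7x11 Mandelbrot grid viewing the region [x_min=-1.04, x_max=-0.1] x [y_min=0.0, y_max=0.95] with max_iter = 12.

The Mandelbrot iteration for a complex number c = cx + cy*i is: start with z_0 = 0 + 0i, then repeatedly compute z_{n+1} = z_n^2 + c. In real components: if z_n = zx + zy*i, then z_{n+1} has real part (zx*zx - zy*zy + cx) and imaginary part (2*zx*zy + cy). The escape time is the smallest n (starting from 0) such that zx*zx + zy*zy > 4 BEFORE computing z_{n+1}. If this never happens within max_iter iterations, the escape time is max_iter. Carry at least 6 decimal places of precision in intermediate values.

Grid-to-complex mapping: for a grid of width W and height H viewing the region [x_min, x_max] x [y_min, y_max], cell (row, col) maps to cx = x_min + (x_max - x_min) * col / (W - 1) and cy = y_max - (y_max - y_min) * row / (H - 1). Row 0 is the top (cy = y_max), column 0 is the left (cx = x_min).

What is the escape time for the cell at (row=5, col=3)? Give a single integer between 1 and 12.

Answer: 12

Derivation:
z_0 = 0 + 0i, c = -0.5700 + 0.4750i
Iter 1: z = -0.5700 + 0.4750i, |z|^2 = 0.5505
Iter 2: z = -0.4707 + -0.0665i, |z|^2 = 0.2260
Iter 3: z = -0.3528 + 0.5376i, |z|^2 = 0.4135
Iter 4: z = -0.7345 + 0.0956i, |z|^2 = 0.5487
Iter 5: z = -0.0396 + 0.3345i, |z|^2 = 0.1135
Iter 6: z = -0.6803 + 0.4485i, |z|^2 = 0.6640
Iter 7: z = -0.3083 + -0.1353i, |z|^2 = 0.1133
Iter 8: z = -0.4933 + 0.5584i, |z|^2 = 0.5551
Iter 9: z = -0.6385 + -0.0759i, |z|^2 = 0.4134
Iter 10: z = -0.1681 + 0.5719i, |z|^2 = 0.3553
Iter 11: z = -0.8688 + 0.2828i, |z|^2 = 0.8348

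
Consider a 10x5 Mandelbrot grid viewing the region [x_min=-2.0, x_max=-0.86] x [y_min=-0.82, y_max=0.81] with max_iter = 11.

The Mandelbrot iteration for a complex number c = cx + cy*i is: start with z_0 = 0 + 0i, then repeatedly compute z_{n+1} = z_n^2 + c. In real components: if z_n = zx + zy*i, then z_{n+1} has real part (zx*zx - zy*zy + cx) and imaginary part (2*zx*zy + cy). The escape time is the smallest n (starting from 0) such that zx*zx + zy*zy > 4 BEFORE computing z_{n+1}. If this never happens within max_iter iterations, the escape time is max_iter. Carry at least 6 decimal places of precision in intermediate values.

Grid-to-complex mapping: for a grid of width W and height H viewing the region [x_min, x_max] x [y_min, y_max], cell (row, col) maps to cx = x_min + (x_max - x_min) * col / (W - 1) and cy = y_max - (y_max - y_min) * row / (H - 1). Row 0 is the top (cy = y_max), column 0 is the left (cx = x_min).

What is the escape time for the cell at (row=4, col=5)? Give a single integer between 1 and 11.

z_0 = 0 + 0i, c = -1.3667 + -0.8200i
Iter 1: z = -1.3667 + -0.8200i, |z|^2 = 2.5402
Iter 2: z = -0.1713 + 1.4213i, |z|^2 = 2.0495
Iter 3: z = -3.3575 + -1.3069i, |z|^2 = 12.9809
Escaped at iteration 3

Answer: 3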